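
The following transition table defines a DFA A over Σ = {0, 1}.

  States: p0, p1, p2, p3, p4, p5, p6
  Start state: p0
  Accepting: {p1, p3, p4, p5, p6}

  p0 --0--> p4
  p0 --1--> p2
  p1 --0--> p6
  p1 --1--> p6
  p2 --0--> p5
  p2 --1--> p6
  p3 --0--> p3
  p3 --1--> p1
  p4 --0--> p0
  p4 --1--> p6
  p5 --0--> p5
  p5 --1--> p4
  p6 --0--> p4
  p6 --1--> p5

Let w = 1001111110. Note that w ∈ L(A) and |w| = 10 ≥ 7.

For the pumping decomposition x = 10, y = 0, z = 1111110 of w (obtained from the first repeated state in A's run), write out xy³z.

xy^3z = 10·0·0·0·1111110 = 100001111110.
Reading y = 0 takes A from p5 back to p5, so after x·y·y·y the machine is still in p5, and z then leads to the accepting state p5. Hence 100001111110 ∈ L(A).

100001111110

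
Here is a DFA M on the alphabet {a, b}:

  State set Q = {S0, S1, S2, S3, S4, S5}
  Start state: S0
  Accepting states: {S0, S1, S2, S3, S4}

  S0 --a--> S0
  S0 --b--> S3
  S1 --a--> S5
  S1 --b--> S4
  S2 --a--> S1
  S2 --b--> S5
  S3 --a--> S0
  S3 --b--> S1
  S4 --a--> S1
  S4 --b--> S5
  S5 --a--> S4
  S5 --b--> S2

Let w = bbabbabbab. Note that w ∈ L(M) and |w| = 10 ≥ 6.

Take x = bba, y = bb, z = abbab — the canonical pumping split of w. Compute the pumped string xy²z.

xy^2z = bba·bb·bb·abbab = bbabbbbabbab.
Reading y = bb takes M from S5 back to S5, so after x·y·y the machine is still in S5, and z then leads to the accepting state S4. Hence bbabbbbabbab ∈ L(M).

bbabbbbabbab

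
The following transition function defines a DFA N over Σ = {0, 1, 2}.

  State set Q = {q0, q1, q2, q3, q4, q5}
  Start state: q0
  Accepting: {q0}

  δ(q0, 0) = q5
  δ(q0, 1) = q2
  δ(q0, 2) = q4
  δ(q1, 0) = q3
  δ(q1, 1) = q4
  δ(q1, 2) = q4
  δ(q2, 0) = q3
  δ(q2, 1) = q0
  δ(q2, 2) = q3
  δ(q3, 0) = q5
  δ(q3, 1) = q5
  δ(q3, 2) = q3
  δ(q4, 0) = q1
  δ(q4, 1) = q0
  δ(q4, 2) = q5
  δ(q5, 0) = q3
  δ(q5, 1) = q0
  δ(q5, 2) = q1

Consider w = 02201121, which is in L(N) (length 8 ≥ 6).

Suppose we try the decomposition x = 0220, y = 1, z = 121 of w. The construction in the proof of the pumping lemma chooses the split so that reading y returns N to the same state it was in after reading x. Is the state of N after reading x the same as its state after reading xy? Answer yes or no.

no

State sequence: q0 -0-> q5 -2-> q1 -2-> q4 -0-> q1 -1-> q4

After x (step 4): q1. After xy (step 5): q4.
They differ (q1 ≠ q4), so y is not a cycle from the state after x; this split is not the one the pumping-lemma construction produces, and pumping y need not keep the string in L(N).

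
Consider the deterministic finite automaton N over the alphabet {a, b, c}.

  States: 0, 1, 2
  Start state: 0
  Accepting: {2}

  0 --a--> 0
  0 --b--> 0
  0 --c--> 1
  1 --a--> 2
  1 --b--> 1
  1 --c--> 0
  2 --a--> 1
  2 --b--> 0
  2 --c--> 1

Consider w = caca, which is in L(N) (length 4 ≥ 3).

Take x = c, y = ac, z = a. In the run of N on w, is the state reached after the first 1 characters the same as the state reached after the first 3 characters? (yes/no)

State sequence: 0 -c-> 1 -a-> 2 -c-> 1

After x (step 1): 1. After xy (step 3): 1.
They match, so y = ac drives N around a cycle from 1 back to itself; pumping y any number of times keeps N in 1 before reading z, and xyⁱz ∈ L(N) for every i ≥ 0.

yes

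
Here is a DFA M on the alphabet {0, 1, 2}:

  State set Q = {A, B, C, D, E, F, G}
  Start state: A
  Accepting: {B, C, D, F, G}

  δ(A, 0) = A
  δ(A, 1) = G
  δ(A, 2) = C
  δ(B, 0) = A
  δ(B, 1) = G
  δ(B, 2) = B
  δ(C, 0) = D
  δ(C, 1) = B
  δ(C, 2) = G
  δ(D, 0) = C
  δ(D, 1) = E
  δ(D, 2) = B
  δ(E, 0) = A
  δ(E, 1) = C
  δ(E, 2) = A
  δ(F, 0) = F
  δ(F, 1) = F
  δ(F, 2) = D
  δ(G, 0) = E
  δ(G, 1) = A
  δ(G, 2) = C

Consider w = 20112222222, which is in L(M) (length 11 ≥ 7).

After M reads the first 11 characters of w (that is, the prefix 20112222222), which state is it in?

G

State sequence: A -2-> C -0-> D -1-> E -1-> C -2-> G -2-> C -2-> G -2-> C -2-> G -2-> C -2-> G

After reading 11 characters, M is in state G.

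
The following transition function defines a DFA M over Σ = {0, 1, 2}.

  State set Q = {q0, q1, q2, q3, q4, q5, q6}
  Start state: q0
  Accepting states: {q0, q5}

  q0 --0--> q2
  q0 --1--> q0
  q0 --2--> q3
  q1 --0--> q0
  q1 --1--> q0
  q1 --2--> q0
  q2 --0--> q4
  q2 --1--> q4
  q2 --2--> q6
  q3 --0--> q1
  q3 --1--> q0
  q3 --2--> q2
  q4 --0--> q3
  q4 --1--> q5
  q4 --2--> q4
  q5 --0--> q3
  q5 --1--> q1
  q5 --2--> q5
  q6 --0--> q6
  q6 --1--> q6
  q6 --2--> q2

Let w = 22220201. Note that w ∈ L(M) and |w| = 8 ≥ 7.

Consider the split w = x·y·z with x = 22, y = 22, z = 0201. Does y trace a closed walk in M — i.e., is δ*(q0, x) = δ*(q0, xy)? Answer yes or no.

yes

State sequence: q0 -2-> q3 -2-> q2 -2-> q6 -2-> q2

After x (step 2): q2. After xy (step 4): q2.
They match, so y = 22 drives M around a cycle from q2 back to itself; pumping y any number of times keeps M in q2 before reading z, and xyⁱz ∈ L(M) for every i ≥ 0.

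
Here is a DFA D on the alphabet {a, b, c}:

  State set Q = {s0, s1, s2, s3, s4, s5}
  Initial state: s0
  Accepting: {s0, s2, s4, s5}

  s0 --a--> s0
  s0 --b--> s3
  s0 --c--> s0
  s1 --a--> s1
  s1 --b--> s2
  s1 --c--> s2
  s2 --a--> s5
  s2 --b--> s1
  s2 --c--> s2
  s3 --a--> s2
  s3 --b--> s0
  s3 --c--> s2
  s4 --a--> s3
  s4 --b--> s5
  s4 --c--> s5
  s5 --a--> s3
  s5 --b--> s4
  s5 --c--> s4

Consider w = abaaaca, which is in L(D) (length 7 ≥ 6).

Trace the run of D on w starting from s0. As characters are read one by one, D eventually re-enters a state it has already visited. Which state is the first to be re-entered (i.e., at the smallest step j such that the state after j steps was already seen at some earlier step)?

s0

Run of D on w = a b a a a c a:
  step 0: s0  (start)
  step 1: s0  (read a: s0→s0)   ← first repeat (s0 seen earlier)
  step 2: s3  (read b: s0→s3)
  step 3: s2  (read a: s3→s2)
  step 4: s5  (read a: s2→s5)
  step 5: s3  (read a: s5→s3)
  step 6: s2  (read c: s3→s2)
  step 7: s5  (read a: s2→s5)

The earliest repeat is at step j = 1: D is in s0, which it already visited at step i = 0.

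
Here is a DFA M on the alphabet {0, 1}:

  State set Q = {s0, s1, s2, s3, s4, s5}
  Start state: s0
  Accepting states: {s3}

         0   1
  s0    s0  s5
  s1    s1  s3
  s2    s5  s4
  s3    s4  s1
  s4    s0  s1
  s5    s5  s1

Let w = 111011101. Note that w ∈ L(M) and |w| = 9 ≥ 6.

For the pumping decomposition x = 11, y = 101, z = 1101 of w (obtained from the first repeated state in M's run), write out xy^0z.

111101

xy⁰z = xz = 11·1101 = 111101.
Reading y = 101 takes M from s1 back to s1, so after x the machine is still in s1, and z then leads to the accepting state s3. Hence 111101 ∈ L(M).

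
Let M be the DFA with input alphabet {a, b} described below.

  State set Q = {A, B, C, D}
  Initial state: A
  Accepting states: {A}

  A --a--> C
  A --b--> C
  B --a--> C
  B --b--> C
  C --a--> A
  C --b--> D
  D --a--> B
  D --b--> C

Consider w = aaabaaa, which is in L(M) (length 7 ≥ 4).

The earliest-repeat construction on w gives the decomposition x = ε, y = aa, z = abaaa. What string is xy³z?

aaaaaaabaaa

xy^3z = ε·aa·aa·aa·abaaa = aaaaaaabaaa.
Reading y = aa takes M from A back to A, so after x·y·y·y the machine is still in A, and z then leads to the accepting state A. Hence aaaaaaabaaa ∈ L(M).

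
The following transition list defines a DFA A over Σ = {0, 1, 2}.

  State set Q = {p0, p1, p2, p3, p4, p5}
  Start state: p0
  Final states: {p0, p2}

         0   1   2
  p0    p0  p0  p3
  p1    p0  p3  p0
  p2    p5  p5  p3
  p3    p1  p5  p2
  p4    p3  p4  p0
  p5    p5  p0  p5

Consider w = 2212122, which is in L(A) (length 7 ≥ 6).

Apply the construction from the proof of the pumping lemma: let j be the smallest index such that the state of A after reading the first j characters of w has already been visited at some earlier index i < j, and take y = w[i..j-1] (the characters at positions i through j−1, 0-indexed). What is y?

2

State sequence: p0 -2-> p3 -2-> p2 -1-> p5 -2-> p5 -1-> p0 -2-> p3 -2-> p2
First repeat at step 4: p5 was already visited.

So i = 3, j = 4, giving x = w[0:3] = 221, y = w[3:4] = 2, z = w[4:7] = 122.
Check: |xy| = 4 ≤ 6 and |y| = 1 ≥ 1. Reading y takes A from p5 back to p5, so every xyⁱz is accepted.
The DFA has 6 states, so the proof of the pumping lemma guarantees a repeated state among the first 6+1 visited; the segment between the two visits is the pumpable y.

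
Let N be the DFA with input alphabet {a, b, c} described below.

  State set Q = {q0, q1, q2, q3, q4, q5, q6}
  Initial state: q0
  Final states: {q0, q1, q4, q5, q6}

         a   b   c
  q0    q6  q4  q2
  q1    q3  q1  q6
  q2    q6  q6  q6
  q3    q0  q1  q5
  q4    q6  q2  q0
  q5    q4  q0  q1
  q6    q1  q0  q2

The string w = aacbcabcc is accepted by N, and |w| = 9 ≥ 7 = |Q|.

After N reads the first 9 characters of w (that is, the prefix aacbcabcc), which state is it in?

State sequence: q0 -a-> q6 -a-> q1 -c-> q6 -b-> q0 -c-> q2 -a-> q6 -b-> q0 -c-> q2 -c-> q6

After reading 9 characters, N is in state q6.
(This kind of state-tracing is the core of the pumping-lemma construction: with 7 states, pigeonhole forces a repeat within the first 7 steps.)

q6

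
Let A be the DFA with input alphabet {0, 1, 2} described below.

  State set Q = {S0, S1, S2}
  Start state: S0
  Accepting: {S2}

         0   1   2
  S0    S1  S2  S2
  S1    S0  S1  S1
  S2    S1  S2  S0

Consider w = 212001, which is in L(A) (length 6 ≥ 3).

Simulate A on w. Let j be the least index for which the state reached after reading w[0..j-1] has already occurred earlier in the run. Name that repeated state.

S2

Run of A on w = 2 1 2 0 0 1:
  step 0: S0  (start)
  step 1: S2  (read 2: S0→S2)
  step 2: S2  (read 1: S2→S2)   ← first repeat (S2 seen earlier)
  step 3: S0  (read 2: S2→S0)
  step 4: S1  (read 0: S0→S1)
  step 5: S0  (read 0: S1→S0)
  step 6: S2  (read 1: S0→S2)

The earliest repeat is at step j = 2: A is in S2, which it already visited at step i = 1.
The DFA has 3 states, so the proof of the pumping lemma guarantees a repeated state among the first 3+1 visited; the segment between the two visits is the pumpable y.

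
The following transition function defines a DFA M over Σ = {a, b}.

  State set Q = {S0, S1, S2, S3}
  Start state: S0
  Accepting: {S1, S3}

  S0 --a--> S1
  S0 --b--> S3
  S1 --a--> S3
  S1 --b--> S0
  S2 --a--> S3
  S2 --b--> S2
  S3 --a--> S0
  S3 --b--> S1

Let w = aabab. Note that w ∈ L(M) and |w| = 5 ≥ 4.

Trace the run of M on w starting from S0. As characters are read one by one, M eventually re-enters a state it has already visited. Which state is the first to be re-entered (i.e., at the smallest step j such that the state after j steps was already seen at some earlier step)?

State sequence: S0 -a-> S1 -a-> S3 -b-> S1 -a-> S3 -b-> S1
First repeat at step 3: S1 was already visited.

The earliest repeat is at step j = 3: M is in S1, which it already visited at step i = 1.

S1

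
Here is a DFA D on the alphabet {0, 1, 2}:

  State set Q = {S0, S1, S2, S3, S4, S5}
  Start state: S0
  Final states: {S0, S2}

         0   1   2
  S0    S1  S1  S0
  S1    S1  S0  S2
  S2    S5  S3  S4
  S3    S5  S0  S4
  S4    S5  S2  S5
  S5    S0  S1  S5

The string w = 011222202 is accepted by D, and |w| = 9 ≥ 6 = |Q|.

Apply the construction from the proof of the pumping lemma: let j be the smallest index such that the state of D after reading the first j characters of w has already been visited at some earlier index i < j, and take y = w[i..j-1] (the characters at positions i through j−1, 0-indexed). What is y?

Run of D on w = 0 1 1 2 2 2 2 0 2:
  step 0: S0  (start)
  step 1: S1  (read 0: S0→S1)
  step 2: S0  (read 1: S1→S0)   ← first repeat (S0 seen earlier)
  step 3: S1  (read 1: S0→S1)
  step 4: S2  (read 2: S1→S2)
  step 5: S4  (read 2: S2→S4)
  step 6: S5  (read 2: S4→S5)
  step 7: S5  (read 2: S5→S5)
  step 8: S0  (read 0: S5→S0)
  step 9: S0  (read 2: S0→S0)

So i = 0, j = 2, giving x = w[0:0] = ε, y = w[0:2] = 01, z = w[2:9] = 1222202.
Check: |xy| = 2 ≤ 6 and |y| = 2 ≥ 1. Reading y takes D from S0 back to S0, so every xyⁱz is accepted.

01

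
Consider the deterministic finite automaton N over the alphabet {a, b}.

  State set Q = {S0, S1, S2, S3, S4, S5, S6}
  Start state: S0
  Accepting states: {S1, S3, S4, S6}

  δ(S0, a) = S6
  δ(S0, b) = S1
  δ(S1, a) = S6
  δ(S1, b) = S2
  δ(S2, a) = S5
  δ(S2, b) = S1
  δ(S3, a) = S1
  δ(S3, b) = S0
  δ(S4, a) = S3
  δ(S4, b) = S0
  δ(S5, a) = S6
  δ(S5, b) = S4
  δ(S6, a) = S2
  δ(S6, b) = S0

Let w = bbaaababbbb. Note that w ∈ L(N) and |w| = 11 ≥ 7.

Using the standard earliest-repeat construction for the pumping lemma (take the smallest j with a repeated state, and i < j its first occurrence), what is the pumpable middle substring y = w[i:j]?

State sequence: S0 -b-> S1 -b-> S2 -a-> S5 -a-> S6 -a-> S2 -b-> S1 -a-> S6 -b-> S0 -b-> S1 -b-> S2 -b-> S1
First repeat at step 5: S2 was already visited.

So i = 2, j = 5, giving x = w[0:2] = bb, y = w[2:5] = aaa, z = w[5:11] = babbbb.
Check: |xy| = 5 ≤ 7 and |y| = 3 ≥ 1. Reading y takes N from S2 back to S2, so every xyⁱz is accepted.
The DFA has 7 states, so the proof of the pumping lemma guarantees a repeated state among the first 7+1 visited; the segment between the two visits is the pumpable y.

aaa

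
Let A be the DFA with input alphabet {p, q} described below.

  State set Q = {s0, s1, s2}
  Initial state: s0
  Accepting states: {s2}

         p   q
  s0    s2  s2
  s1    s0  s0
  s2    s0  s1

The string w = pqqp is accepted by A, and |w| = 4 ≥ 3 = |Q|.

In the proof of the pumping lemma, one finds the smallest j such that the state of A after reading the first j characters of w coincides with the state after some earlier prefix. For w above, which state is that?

Run of A on w = p q q p:
  step 0: s0  (start)
  step 1: s2  (read p: s0→s2)
  step 2: s1  (read q: s2→s1)
  step 3: s0  (read q: s1→s0)   ← first repeat (s0 seen earlier)
  step 4: s2  (read p: s0→s2)

The earliest repeat is at step j = 3: A is in s0, which it already visited at step i = 0.
The DFA has 3 states, so the proof of the pumping lemma guarantees a repeated state among the first 3+1 visited; the segment between the two visits is the pumpable y.

s0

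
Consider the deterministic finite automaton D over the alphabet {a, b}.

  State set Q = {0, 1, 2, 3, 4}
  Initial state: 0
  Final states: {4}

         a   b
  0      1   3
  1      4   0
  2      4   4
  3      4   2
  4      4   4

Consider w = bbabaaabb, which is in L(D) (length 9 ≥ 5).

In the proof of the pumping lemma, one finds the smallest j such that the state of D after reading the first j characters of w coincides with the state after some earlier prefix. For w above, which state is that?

Run of D on w = b b a b a a a b b:
  step 0: 0  (start)
  step 1: 3  (read b: 0→3)
  step 2: 2  (read b: 3→2)
  step 3: 4  (read a: 2→4)
  step 4: 4  (read b: 4→4)   ← first repeat (4 seen earlier)
  step 5: 4  (read a: 4→4)
  step 6: 4  (read a: 4→4)
  step 7: 4  (read a: 4→4)
  step 8: 4  (read b: 4→4)
  step 9: 4  (read b: 4→4)

The earliest repeat is at step j = 4: D is in 4, which it already visited at step i = 3.

4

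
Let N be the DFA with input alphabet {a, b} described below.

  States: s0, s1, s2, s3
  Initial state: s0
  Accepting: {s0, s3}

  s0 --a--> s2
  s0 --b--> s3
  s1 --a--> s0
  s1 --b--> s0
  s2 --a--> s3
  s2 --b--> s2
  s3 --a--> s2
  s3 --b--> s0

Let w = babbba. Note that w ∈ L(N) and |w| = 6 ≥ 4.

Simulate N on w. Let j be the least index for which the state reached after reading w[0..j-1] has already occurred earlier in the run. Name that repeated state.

s2

State sequence: s0 -b-> s3 -a-> s2 -b-> s2 -b-> s2 -b-> s2 -a-> s3
First repeat at step 3: s2 was already visited.

The earliest repeat is at step j = 3: N is in s2, which it already visited at step i = 2.
The DFA has 4 states, so the proof of the pumping lemma guarantees a repeated state among the first 4+1 visited; the segment between the two visits is the pumpable y.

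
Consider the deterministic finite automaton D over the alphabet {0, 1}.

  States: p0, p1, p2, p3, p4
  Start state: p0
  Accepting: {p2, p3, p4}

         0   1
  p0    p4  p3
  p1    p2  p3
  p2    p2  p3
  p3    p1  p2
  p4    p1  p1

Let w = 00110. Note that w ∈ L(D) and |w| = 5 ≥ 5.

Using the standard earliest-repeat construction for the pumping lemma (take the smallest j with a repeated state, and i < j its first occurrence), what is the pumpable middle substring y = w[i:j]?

State sequence: p0 -0-> p4 -0-> p1 -1-> p3 -1-> p2 -0-> p2
First repeat at step 5: p2 was already visited.

So i = 4, j = 5, giving x = w[0:4] = 0011, y = w[4:5] = 0, z = w[5:5] = ε.
Check: |xy| = 5 ≤ 5 and |y| = 1 ≥ 1. Reading y takes D from p2 back to p2, so every xyⁱz is accepted.

0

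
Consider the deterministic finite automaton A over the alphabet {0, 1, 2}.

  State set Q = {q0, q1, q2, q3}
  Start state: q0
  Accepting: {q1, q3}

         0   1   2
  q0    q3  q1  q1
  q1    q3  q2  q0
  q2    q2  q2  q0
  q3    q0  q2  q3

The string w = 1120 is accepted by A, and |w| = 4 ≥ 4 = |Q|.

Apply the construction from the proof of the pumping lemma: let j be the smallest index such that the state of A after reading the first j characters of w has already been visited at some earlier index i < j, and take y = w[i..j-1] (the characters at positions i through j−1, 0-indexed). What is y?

112

Run of A on w = 1 1 2 0:
  step 0: q0  (start)
  step 1: q1  (read 1: q0→q1)
  step 2: q2  (read 1: q1→q2)
  step 3: q0  (read 2: q2→q0)   ← first repeat (q0 seen earlier)
  step 4: q3  (read 0: q0→q3)

So i = 0, j = 3, giving x = w[0:0] = ε, y = w[0:3] = 112, z = w[3:4] = 0.
Check: |xy| = 3 ≤ 4 and |y| = 3 ≥ 1. Reading y takes A from q0 back to q0, so every xyⁱz is accepted.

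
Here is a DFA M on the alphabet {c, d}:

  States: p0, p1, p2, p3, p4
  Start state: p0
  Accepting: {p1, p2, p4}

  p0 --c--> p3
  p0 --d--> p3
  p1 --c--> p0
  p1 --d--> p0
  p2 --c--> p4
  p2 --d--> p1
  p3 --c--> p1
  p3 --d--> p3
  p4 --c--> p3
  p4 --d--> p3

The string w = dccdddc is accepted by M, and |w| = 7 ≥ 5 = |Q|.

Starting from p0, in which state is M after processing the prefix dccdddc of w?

p1

State sequence: p0 -d-> p3 -c-> p1 -c-> p0 -d-> p3 -d-> p3 -d-> p3 -c-> p1

After reading 7 characters, M is in state p1.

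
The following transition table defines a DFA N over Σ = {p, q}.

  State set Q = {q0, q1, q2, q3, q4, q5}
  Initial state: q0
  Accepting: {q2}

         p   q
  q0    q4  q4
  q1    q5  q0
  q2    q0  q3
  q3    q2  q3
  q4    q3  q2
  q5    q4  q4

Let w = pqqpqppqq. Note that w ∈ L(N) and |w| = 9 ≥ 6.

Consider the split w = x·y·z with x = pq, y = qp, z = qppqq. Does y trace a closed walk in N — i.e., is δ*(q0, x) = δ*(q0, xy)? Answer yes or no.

yes

State sequence: q0 -p-> q4 -q-> q2 -q-> q3 -p-> q2

After x (step 2): q2. After xy (step 4): q2.
They match, so y = qp drives N around a cycle from q2 back to itself; pumping y any number of times keeps N in q2 before reading z, and xyⁱz ∈ L(N) for every i ≥ 0.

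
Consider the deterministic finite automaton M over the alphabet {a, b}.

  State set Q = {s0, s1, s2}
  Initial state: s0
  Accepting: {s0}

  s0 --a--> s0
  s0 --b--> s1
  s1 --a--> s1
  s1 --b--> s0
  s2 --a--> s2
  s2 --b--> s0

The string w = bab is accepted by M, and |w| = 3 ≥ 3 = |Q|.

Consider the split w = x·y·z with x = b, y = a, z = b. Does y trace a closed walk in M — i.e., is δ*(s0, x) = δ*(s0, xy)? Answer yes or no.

yes

State sequence: s0 -b-> s1 -a-> s1

After x (step 1): s1. After xy (step 2): s1.
They match, so y = a drives M around a cycle from s1 back to itself; pumping y any number of times keeps M in s1 before reading z, and xyⁱz ∈ L(M) for every i ≥ 0.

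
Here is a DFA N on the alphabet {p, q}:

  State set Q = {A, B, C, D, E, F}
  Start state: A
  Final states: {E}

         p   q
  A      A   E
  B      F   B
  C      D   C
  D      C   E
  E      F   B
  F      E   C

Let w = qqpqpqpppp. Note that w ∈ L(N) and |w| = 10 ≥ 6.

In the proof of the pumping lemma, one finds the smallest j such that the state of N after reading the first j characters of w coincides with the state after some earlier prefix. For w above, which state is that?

State sequence: A -q-> E -q-> B -p-> F -q-> C -p-> D -q-> E -p-> F -p-> E -p-> F -p-> E
First repeat at step 6: E was already visited.

The earliest repeat is at step j = 6: N is in E, which it already visited at step i = 1.
The DFA has 6 states, so the proof of the pumping lemma guarantees a repeated state among the first 6+1 visited; the segment between the two visits is the pumpable y.

E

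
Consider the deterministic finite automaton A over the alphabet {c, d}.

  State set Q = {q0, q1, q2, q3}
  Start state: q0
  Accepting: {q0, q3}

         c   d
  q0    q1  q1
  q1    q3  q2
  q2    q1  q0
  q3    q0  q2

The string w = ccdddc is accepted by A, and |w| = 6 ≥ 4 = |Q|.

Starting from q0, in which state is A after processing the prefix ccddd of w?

Run of A on the first 5 characters of w = c c d d d:
  step 0: q0  (start)
  step 1: q1  (read c: q0→q1)
  step 2: q3  (read c: q1→q3)
  step 3: q2  (read d: q3→q2)
  step 4: q0  (read d: q2→q0)
  step 5: q1  (read d: q0→q1)

After reading 5 characters, A is in state q1.
(This kind of state-tracing is the core of the pumping-lemma construction: with 4 states, pigeonhole forces a repeat within the first 4 steps.)

q1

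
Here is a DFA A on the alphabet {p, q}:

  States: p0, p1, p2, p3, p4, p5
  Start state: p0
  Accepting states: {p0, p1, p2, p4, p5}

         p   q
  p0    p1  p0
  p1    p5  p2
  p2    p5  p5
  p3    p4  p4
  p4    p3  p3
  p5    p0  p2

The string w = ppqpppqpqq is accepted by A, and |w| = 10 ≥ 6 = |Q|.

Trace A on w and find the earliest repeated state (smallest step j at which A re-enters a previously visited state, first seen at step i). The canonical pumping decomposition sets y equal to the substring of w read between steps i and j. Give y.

qp

State sequence: p0 -p-> p1 -p-> p5 -q-> p2 -p-> p5 -p-> p0 -p-> p1 -q-> p2 -p-> p5 -q-> p2 -q-> p5
First repeat at step 4: p5 was already visited.

So i = 2, j = 4, giving x = w[0:2] = pp, y = w[2:4] = qp, z = w[4:10] = ppqpqq.
Check: |xy| = 4 ≤ 6 and |y| = 2 ≥ 1. Reading y takes A from p5 back to p5, so every xyⁱz is accepted.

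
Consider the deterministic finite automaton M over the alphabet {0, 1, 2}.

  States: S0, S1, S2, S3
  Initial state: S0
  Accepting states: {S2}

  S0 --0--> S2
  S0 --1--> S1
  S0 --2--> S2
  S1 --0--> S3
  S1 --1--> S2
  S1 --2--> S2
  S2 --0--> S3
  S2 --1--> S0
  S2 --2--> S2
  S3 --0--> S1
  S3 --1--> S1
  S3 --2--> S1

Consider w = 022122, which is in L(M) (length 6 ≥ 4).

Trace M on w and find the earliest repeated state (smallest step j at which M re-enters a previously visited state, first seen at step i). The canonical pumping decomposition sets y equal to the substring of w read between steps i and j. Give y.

2

State sequence: S0 -0-> S2 -2-> S2 -2-> S2 -1-> S0 -2-> S2 -2-> S2
First repeat at step 2: S2 was already visited.

So i = 1, j = 2, giving x = w[0:1] = 0, y = w[1:2] = 2, z = w[2:6] = 2122.
Check: |xy| = 2 ≤ 4 and |y| = 1 ≥ 1. Reading y takes M from S2 back to S2, so every xyⁱz is accepted.
The DFA has 4 states, so the proof of the pumping lemma guarantees a repeated state among the first 4+1 visited; the segment between the two visits is the pumpable y.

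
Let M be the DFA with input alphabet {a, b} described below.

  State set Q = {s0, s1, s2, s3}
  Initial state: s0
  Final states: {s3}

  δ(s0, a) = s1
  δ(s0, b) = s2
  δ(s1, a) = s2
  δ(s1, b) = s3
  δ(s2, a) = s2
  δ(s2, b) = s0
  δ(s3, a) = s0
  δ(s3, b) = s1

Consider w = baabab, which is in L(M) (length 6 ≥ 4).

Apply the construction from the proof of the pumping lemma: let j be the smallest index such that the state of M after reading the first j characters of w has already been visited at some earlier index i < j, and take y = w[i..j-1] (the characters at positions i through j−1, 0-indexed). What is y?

a

Run of M on w = b a a b a b:
  step 0: s0  (start)
  step 1: s2  (read b: s0→s2)
  step 2: s2  (read a: s2→s2)   ← first repeat (s2 seen earlier)
  step 3: s2  (read a: s2→s2)
  step 4: s0  (read b: s2→s0)
  step 5: s1  (read a: s0→s1)
  step 6: s3  (read b: s1→s3)

So i = 1, j = 2, giving x = w[0:1] = b, y = w[1:2] = a, z = w[2:6] = abab.
Check: |xy| = 2 ≤ 4 and |y| = 1 ≥ 1. Reading y takes M from s2 back to s2, so every xyⁱz is accepted.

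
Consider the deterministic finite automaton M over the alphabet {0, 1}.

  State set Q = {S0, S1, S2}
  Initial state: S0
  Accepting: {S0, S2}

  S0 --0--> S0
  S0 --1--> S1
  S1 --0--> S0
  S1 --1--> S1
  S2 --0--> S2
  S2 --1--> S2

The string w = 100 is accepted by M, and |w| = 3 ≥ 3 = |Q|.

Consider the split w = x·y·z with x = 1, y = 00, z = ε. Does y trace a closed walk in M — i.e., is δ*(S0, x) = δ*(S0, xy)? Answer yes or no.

no

State sequence: S0 -1-> S1 -0-> S0 -0-> S0

After x (step 1): S1. After xy (step 3): S0.
They differ (S1 ≠ S0), so y is not a cycle from the state after x; this split is not the one the pumping-lemma construction produces, and pumping y need not keep the string in L(M).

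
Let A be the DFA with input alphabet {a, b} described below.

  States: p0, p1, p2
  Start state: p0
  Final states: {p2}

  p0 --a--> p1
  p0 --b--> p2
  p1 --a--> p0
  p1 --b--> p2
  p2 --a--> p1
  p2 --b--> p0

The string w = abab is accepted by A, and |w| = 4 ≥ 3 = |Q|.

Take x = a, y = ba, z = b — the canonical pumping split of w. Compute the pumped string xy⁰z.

ab

xy⁰z = xz = a·b = ab.
Reading y = ba takes A from p1 back to p1, so after x the machine is still in p1, and z then leads to the accepting state p2. Hence ab ∈ L(A).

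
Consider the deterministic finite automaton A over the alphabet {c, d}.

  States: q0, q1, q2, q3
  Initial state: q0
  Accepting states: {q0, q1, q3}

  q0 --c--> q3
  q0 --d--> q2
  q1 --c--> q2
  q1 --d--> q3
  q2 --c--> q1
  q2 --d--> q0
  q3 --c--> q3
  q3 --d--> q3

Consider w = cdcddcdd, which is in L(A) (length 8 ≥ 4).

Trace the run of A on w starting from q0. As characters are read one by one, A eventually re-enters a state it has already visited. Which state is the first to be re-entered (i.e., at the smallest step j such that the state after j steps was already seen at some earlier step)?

q3

Run of A on w = c d c d d c d d:
  step 0: q0  (start)
  step 1: q3  (read c: q0→q3)
  step 2: q3  (read d: q3→q3)   ← first repeat (q3 seen earlier)
  step 3: q3  (read c: q3→q3)
  step 4: q3  (read d: q3→q3)
  step 5: q3  (read d: q3→q3)
  step 6: q3  (read c: q3→q3)
  step 7: q3  (read d: q3→q3)
  step 8: q3  (read d: q3→q3)

The earliest repeat is at step j = 2: A is in q3, which it already visited at step i = 1.
With |Q| = 4, pigeonhole forces a state repeat no later than step 4; the substring read between the first and second visits to that state can be pumped.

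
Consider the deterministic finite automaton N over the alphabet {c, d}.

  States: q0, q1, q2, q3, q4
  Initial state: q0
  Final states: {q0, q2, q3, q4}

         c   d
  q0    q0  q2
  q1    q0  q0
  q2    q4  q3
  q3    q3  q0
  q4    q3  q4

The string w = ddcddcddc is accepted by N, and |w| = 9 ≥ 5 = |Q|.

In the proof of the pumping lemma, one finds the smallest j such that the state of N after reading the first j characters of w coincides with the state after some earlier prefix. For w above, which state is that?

q3

Run of N on w = d d c d d c d d c:
  step 0: q0  (start)
  step 1: q2  (read d: q0→q2)
  step 2: q3  (read d: q2→q3)
  step 3: q3  (read c: q3→q3)   ← first repeat (q3 seen earlier)
  step 4: q0  (read d: q3→q0)
  step 5: q2  (read d: q0→q2)
  step 6: q4  (read c: q2→q4)
  step 7: q4  (read d: q4→q4)
  step 8: q4  (read d: q4→q4)
  step 9: q3  (read c: q4→q3)

The earliest repeat is at step j = 3: N is in q3, which it already visited at step i = 2.
Pumping length from the standard proof: p = 5 (the number of states). The repeated state found above gives |xy| = j ≤ 5 and |y| = j − i ≥ 1.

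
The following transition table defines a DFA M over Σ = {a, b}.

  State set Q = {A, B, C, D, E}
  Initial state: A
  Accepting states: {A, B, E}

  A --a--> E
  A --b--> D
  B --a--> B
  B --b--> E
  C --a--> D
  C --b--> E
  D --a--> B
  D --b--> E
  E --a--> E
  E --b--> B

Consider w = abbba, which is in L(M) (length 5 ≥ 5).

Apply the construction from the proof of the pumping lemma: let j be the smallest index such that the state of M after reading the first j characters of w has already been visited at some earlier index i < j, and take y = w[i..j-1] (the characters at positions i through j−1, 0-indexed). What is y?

bb

Run of M on w = a b b b a:
  step 0: A  (start)
  step 1: E  (read a: A→E)
  step 2: B  (read b: E→B)
  step 3: E  (read b: B→E)   ← first repeat (E seen earlier)
  step 4: B  (read b: E→B)
  step 5: B  (read a: B→B)

So i = 1, j = 3, giving x = w[0:1] = a, y = w[1:3] = bb, z = w[3:5] = ba.
Check: |xy| = 3 ≤ 5 and |y| = 2 ≥ 1. Reading y takes M from E back to E, so every xyⁱz is accepted.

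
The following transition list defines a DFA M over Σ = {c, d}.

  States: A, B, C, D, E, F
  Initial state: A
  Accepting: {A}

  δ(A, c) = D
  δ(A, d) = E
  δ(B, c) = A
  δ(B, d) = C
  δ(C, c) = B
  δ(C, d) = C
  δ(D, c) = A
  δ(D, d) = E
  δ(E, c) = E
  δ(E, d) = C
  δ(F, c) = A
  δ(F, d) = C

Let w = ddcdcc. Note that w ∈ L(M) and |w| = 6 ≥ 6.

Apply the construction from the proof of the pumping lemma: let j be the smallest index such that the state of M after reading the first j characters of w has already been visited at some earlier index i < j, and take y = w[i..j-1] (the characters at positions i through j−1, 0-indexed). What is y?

State sequence: A -d-> E -d-> C -c-> B -d-> C -c-> B -c-> A
First repeat at step 4: C was already visited.

So i = 2, j = 4, giving x = w[0:2] = dd, y = w[2:4] = cd, z = w[4:6] = cc.
Check: |xy| = 4 ≤ 6 and |y| = 2 ≥ 1. Reading y takes M from C back to C, so every xyⁱz is accepted.
Pumping length from the standard proof: p = 6 (the number of states). The repeated state found above gives |xy| = j ≤ 6 and |y| = j − i ≥ 1.

cd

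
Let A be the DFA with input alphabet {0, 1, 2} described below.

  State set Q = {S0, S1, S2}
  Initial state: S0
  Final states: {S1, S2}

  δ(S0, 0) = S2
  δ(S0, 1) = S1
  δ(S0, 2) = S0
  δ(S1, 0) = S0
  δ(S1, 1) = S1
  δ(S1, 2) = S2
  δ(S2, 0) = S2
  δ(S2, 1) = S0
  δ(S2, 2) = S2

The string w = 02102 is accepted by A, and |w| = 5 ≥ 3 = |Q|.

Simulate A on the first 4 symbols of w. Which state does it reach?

Run of A on the first 4 characters of w = 0 2 1 0:
  step 0: S0  (start)
  step 1: S2  (read 0: S0→S2)
  step 2: S2  (read 2: S2→S2)
  step 3: S0  (read 1: S2→S0)
  step 4: S2  (read 0: S0→S2)

After reading 4 characters, A is in state S2.

S2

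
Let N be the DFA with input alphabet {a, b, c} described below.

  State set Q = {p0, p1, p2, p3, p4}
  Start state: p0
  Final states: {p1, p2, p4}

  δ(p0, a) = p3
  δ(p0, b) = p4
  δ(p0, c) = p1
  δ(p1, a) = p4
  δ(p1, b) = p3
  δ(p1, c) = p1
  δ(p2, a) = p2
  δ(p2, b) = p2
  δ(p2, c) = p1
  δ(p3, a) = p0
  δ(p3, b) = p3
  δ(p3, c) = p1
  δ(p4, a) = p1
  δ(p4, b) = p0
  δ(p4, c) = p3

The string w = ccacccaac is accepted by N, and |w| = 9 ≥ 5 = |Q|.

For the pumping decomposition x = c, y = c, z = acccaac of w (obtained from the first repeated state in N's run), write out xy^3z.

xy^3z = c·c·c·c·acccaac = ccccacccaac.
Reading y = c takes N from p1 back to p1, so after x·y·y·y the machine is still in p1, and z then leads to the accepting state p1. Hence ccccacccaac ∈ L(N).

ccccacccaac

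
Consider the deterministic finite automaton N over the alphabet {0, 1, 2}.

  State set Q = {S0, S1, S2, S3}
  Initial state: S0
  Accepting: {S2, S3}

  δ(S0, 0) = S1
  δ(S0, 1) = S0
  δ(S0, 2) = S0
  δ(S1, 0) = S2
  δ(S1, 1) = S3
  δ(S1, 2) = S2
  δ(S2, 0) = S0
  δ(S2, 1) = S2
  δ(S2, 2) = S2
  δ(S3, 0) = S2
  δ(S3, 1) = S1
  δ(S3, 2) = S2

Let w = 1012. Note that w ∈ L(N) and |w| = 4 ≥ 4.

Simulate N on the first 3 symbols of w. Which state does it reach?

S3

Run of N on the first 3 characters of w = 1 0 1:
  step 0: S0  (start)
  step 1: S0  (read 1: S0→S0)
  step 2: S1  (read 0: S0→S1)
  step 3: S3  (read 1: S1→S3)

After reading 3 characters, N is in state S3.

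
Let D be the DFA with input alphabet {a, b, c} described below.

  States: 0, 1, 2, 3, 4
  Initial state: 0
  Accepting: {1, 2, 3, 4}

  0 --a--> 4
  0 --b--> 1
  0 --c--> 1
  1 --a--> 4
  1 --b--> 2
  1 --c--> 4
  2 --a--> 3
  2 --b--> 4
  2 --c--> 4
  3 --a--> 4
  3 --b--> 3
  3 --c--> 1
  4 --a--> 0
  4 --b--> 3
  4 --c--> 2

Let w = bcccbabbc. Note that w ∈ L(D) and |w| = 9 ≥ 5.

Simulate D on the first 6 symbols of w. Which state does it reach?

4

Run of D on the first 6 characters of w = b c c c b a:
  step 0: 0  (start)
  step 1: 1  (read b: 0→1)
  step 2: 4  (read c: 1→4)
  step 3: 2  (read c: 4→2)
  step 4: 4  (read c: 2→4)
  step 5: 3  (read b: 4→3)
  step 6: 4  (read a: 3→4)

After reading 6 characters, D is in state 4.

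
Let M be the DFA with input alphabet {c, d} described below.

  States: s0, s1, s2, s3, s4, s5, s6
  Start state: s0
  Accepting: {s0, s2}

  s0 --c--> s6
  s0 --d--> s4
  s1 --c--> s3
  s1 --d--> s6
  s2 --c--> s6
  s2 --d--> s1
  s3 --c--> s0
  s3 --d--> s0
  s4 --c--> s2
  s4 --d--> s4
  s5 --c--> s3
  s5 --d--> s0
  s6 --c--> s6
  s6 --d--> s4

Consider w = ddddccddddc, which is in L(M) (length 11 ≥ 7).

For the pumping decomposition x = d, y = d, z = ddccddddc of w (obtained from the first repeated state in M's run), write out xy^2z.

dddddccddddc

xy^2z = d·d·d·ddccddddc = dddddccddddc.
Reading y = d takes M from s4 back to s4, so after x·y·y the machine is still in s4, and z then leads to the accepting state s2. Hence dddddccddddc ∈ L(M).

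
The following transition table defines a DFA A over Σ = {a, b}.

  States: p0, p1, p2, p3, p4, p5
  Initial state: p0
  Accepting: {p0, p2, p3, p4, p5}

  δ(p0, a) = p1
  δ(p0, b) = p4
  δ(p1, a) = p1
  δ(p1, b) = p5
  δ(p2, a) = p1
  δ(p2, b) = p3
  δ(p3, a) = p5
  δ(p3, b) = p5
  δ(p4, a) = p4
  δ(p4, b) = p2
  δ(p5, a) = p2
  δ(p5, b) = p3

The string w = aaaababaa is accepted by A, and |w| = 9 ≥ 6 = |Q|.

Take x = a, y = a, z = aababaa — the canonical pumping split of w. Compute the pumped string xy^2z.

aaaaababaa

xy^2z = a·a·a·aababaa = aaaaababaa.
Reading y = a takes A from p1 back to p1, so after x·y·y the machine is still in p1, and z then leads to the accepting state p2. Hence aaaaababaa ∈ L(A).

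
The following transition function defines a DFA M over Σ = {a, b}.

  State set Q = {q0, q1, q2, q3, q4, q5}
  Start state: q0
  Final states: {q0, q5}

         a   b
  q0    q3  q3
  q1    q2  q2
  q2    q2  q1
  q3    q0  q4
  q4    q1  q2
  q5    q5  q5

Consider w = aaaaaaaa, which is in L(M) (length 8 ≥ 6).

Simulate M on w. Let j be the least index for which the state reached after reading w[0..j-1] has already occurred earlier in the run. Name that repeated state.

q0

State sequence: q0 -a-> q3 -a-> q0 -a-> q3 -a-> q0 -a-> q3 -a-> q0 -a-> q3 -a-> q0
First repeat at step 2: q0 was already visited.

The earliest repeat is at step j = 2: M is in q0, which it already visited at step i = 0.
Pumping length from the standard proof: p = 6 (the number of states). The repeated state found above gives |xy| = j ≤ 6 and |y| = j − i ≥ 1.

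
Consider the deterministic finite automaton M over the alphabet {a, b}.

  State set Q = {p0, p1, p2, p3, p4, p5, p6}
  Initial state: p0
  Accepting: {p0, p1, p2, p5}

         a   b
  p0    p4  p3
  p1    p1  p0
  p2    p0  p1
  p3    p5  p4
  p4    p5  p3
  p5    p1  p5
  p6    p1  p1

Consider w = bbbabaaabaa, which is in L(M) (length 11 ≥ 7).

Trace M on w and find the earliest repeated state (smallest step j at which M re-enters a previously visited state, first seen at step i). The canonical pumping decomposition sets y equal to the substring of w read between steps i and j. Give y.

Run of M on w = b b b a b a a a b a a:
  step 0: p0  (start)
  step 1: p3  (read b: p0→p3)
  step 2: p4  (read b: p3→p4)
  step 3: p3  (read b: p4→p3)   ← first repeat (p3 seen earlier)
  step 4: p5  (read a: p3→p5)
  step 5: p5  (read b: p5→p5)
  step 6: p1  (read a: p5→p1)
  step 7: p1  (read a: p1→p1)
  step 8: p1  (read a: p1→p1)
  step 9: p0  (read b: p1→p0)
  step 10: p4  (read a: p0→p4)
  step 11: p5  (read a: p4→p5)

So i = 1, j = 3, giving x = w[0:1] = b, y = w[1:3] = bb, z = w[3:11] = abaaabaa.
Check: |xy| = 3 ≤ 7 and |y| = 2 ≥ 1. Reading y takes M from p3 back to p3, so every xyⁱz is accepted.
Since M has 7 states, any run of length ≥ 7 visits 7+1 states, so by pigeonhole some state repeats within the first 7 steps — that repeat gives the pumpable loop.

bb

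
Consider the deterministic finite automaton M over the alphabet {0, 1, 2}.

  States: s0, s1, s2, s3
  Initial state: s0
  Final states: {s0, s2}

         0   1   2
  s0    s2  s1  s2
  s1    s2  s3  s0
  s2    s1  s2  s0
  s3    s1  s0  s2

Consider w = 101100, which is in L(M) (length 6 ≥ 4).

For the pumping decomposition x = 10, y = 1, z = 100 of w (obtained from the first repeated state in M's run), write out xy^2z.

xy^2z = 10·1·1·100 = 1011100.
Reading y = 1 takes M from s2 back to s2, so after x·y·y the machine is still in s2, and z then leads to the accepting state s2. Hence 1011100 ∈ L(M).

1011100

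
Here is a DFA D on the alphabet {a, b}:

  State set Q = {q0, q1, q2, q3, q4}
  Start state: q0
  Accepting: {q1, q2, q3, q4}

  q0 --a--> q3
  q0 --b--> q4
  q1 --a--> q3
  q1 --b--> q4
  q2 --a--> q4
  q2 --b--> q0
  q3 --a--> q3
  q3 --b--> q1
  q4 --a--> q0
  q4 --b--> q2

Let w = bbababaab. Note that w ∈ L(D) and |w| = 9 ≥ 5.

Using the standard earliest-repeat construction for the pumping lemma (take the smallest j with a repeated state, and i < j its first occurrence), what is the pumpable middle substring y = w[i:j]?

State sequence: q0 -b-> q4 -b-> q2 -a-> q4 -b-> q2 -a-> q4 -b-> q2 -a-> q4 -a-> q0 -b-> q4
First repeat at step 3: q4 was already visited.

So i = 1, j = 3, giving x = w[0:1] = b, y = w[1:3] = ba, z = w[3:9] = babaab.
Check: |xy| = 3 ≤ 5 and |y| = 2 ≥ 1. Reading y takes D from q4 back to q4, so every xyⁱz is accepted.
With |Q| = 5, pigeonhole forces a state repeat no later than step 5; the substring read between the first and second visits to that state can be pumped.

ba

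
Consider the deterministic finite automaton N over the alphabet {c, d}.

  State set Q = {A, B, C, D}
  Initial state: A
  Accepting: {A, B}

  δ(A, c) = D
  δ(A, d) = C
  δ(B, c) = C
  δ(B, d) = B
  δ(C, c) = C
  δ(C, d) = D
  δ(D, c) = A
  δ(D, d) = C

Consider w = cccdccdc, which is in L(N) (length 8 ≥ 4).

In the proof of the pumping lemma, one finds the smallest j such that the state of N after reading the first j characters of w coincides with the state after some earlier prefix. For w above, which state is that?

Run of N on w = c c c d c c d c:
  step 0: A  (start)
  step 1: D  (read c: A→D)
  step 2: A  (read c: D→A)   ← first repeat (A seen earlier)
  step 3: D  (read c: A→D)
  step 4: C  (read d: D→C)
  step 5: C  (read c: C→C)
  step 6: C  (read c: C→C)
  step 7: D  (read d: C→D)
  step 8: A  (read c: D→A)

The earliest repeat is at step j = 2: N is in A, which it already visited at step i = 0.

A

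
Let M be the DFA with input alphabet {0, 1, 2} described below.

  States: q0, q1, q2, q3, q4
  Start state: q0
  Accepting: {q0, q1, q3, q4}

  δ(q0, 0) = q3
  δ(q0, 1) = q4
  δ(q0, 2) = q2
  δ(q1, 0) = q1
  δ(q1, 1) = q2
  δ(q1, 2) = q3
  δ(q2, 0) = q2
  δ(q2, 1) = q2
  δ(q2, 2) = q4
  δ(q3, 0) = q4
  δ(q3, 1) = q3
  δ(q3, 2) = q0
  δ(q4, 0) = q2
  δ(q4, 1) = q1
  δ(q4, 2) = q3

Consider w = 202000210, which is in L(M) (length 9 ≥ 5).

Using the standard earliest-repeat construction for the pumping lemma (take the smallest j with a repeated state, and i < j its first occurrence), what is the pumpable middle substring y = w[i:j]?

0

Run of M on w = 2 0 2 0 0 0 2 1 0:
  step 0: q0  (start)
  step 1: q2  (read 2: q0→q2)
  step 2: q2  (read 0: q2→q2)   ← first repeat (q2 seen earlier)
  step 3: q4  (read 2: q2→q4)
  step 4: q2  (read 0: q4→q2)
  step 5: q2  (read 0: q2→q2)
  step 6: q2  (read 0: q2→q2)
  step 7: q4  (read 2: q2→q4)
  step 8: q1  (read 1: q4→q1)
  step 9: q1  (read 0: q1→q1)

So i = 1, j = 2, giving x = w[0:1] = 2, y = w[1:2] = 0, z = w[2:9] = 2000210.
Check: |xy| = 2 ≤ 5 and |y| = 1 ≥ 1. Reading y takes M from q2 back to q2, so every xyⁱz is accepted.
Pumping length from the standard proof: p = 5 (the number of states). The repeated state found above gives |xy| = j ≤ 5 and |y| = j − i ≥ 1.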